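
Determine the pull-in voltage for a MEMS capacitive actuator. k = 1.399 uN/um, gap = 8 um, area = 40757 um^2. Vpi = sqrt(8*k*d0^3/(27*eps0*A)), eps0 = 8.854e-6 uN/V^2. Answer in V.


Step 1: Compute numerator: 8 * k * d0^3 = 8 * 1.399 * 8^3 = 5730.304
Step 2: Compute denominator: 27 * eps0 * A = 27 * 8.854e-6 * 40757 = 9.743287
Step 3: Vpi = sqrt(5730.304 / 9.743287)
Vpi = 24.25 V


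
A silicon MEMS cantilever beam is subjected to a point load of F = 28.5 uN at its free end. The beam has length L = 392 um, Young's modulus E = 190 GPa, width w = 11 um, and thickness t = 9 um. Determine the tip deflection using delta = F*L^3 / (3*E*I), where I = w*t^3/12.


Step 1: Calculate the second moment of area.
I = w * t^3 / 12 = 11 * 9^3 / 12 = 668.25 um^4
Step 2: Convert E to consistent units (1 GPa = 1000 uN/um^2).
E = 190 GPa = 190000 uN/um^2
Step 3: Calculate tip deflection.
delta = F * L^3 / (3 * E * I)
delta = 28.5 * 392^3 / (3 * 190000 * 668.25)
delta = 4.507 um


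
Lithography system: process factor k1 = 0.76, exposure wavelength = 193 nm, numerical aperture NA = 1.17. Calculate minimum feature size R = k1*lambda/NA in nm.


Step 1: Identify values: k1 = 0.76, lambda = 193 nm, NA = 1.17
Step 2: R = k1 * lambda / NA
R = 0.76 * 193 / 1.17
R = 125.4 nm


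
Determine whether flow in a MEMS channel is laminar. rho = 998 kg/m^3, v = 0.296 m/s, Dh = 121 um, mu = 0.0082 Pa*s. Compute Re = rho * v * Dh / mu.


Step 1: Convert Dh to meters: Dh = 121e-6 m
Step 2: Re = rho * v * Dh / mu
Re = 998 * 0.296 * 121e-6 / 0.0082
Re = 4.359
Since Re = 4.359 is below ~2300, the flow is laminar.


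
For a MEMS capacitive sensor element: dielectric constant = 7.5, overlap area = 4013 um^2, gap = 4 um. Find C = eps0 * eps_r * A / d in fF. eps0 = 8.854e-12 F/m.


Step 1: Convert area to m^2: A = 4013e-12 m^2
Step 2: Convert gap to m: d = 4e-6 m
Step 3: C = eps0 * eps_r * A / d
C = 8.854e-12 * 7.5 * 4013e-12 / 4e-6
Step 4: Convert to fF (multiply by 1e15).
C = 66.62 fF


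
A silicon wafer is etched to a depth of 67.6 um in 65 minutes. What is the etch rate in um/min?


Step 1: Etch rate = depth / time
Step 2: rate = 67.6 / 65
rate = 1.04 um/min


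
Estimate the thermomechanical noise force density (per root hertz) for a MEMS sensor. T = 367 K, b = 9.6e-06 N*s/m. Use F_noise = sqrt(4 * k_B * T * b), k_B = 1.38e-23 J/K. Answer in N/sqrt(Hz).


Step 1: Compute 4 * k_B * T * b
= 4 * 1.38e-23 * 367 * 9.6e-06
= 1.9448e-25 N^2/Hz
Step 2: F_noise = sqrt(1.9448e-25)
F_noise = 4.41e-13 N/sqrt(Hz)


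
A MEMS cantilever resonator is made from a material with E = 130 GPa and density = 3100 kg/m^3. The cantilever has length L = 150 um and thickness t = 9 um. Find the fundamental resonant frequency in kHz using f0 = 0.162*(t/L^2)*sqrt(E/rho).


Step 1: Convert units to SI.
t_SI = 9e-6 m, L_SI = 150e-6 m
Step 2: Calculate sqrt(E/rho).
sqrt(130e9 / 3100) = 6475.76 m/s
Step 3: Compute f0.
f0 = 0.162 * 9e-6 / (150e-6)^2 * 6475.76 = 419629.2 Hz = 419.63 kHz


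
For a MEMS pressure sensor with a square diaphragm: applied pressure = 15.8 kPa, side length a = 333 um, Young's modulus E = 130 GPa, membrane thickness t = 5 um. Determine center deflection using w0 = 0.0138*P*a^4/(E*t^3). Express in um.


Step 1: Convert pressure to compatible units (E is in GPa, so P in GPa).
P = 15.8 kPa = 15.8e-6 GPa
Step 2: Compute numerator: 0.0138 * P * a^4.
a^4 = 333^4 = 12296370321
numerator = 0.0138 * 15.8e-6 * 12296370321 = 2.6811e+03
Step 3: Compute denominator: E * t^3 = 130 * 5^3 = 16250
Step 4: w0 = numerator / denominator = 2.6811e+03 / 16250 = 0.165 um


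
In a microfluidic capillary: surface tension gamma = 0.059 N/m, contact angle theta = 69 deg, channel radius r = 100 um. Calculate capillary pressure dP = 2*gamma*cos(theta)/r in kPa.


Step 1: cos(69 deg) = 0.3584
Step 2: Convert r to m: r = 100e-6 m
Step 3: dP = 2 * 0.059 * 0.3584 / 100e-6 = 422.9 Pa
Step 4: Convert Pa to kPa (divide by 1000).
dP = 0.42 kPa


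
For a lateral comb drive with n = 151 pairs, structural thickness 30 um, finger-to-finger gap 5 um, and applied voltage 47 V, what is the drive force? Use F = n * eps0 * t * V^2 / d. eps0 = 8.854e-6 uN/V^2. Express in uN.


Step 1: Parameters: n=151, eps0=8.854e-6 uN/V^2, t=30 um, V=47 V, d=5 um
Step 2: V^2 = 2209
Step 3: F = 151 * 8.854e-6 * 30 * 2209 / 5
F = 17.72 uN


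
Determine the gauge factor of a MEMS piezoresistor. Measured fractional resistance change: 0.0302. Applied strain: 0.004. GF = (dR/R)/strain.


Step 1: Identify values.
dR/R = 0.0302, strain = 0.004
Step 2: GF = (dR/R) / strain = 0.0302 / 0.004
GF = 7.6


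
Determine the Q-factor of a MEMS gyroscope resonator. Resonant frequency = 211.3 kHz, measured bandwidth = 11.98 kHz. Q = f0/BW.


Step 1: Q = f0 / bandwidth
Step 2: Q = 211.3 / 11.98
Q = 17.6


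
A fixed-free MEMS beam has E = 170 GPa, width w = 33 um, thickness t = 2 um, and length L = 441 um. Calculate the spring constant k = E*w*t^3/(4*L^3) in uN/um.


Step 1: Convert E to consistent units (1 GPa = 1000 uN/um^2).
E = 170 GPa = 170000 uN/um^2
Step 2: Compute t^3 = 2^3 = 8
Step 3: Compute L^3 = 441^3 = 85766121
Step 4: k = 170000 * 33 * 8 / (4 * 85766121)
k = 0.1308 uN/um


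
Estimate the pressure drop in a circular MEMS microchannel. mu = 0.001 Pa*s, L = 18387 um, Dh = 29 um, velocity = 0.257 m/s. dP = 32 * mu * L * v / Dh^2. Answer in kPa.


Step 1: Convert to SI: L = 18387e-6 m, Dh = 29e-6 m
Step 2: dP = 32 * 0.001 * 18387e-6 * 0.257 / (29e-6)^2
Step 3: dP = 179803.43 Pa
Step 4: Convert to kPa: dP = 179.8 kPa


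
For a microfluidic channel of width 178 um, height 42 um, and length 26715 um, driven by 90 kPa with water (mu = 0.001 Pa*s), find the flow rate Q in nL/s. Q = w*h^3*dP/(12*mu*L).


Step 1: Convert all dimensions to SI (meters).
w = 178e-6 m, h = 42e-6 m, L = 26715e-6 m, dP = 90e3 Pa
Step 2: Q = w * h^3 * dP / (12 * mu * L)
Q = 178e-6 * (42e-6)^3 * 90e3 / (12 * 0.001 * 26715e-6) = 3.70232e-09 m^3/s
Step 3: Convert Q from m^3/s to nL/s (1 m^3 = 1e12 nL, so multiply by 1e12).
Q = 3702.32 nL/s


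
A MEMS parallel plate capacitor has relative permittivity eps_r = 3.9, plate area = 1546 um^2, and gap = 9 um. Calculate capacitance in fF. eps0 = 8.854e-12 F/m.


Step 1: Convert area to m^2: A = 1546e-12 m^2
Step 2: Convert gap to m: d = 9e-6 m
Step 3: C = eps0 * eps_r * A / d
C = 8.854e-12 * 3.9 * 1546e-12 / 9e-6
Step 4: Convert to fF (multiply by 1e15).
C = 5.93 fF


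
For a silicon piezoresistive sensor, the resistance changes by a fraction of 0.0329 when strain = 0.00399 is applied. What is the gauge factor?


Step 1: Identify values.
dR/R = 0.0329, strain = 0.00399
Step 2: GF = (dR/R) / strain = 0.0329 / 0.00399
GF = 8.2


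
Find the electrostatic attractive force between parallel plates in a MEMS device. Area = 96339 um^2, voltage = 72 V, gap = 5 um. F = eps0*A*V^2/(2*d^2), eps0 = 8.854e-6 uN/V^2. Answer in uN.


Step 1: Identify parameters.
eps0 = 8.854e-6 uN/V^2, A = 96339 um^2, V = 72 V, d = 5 um
Step 2: Compute V^2 = 72^2 = 5184
Step 3: Compute d^2 = 5^2 = 25
Step 4: F = 0.5 * 8.854e-6 * 96339 * 5184 / 25
F = 88.438 uN


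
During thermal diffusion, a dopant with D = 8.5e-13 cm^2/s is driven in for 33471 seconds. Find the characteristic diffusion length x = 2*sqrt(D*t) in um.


Step 1: Compute D*t = 8.5e-13 * 33471 = 2.845035e-08 cm^2
Step 2: sqrt(D*t) = 1.68672e-04 cm
Step 3: x = 2 * 1.68672e-04 cm = 3.37344e-04 cm
Step 4: Convert to um (1 cm = 1e4 um): x = 3.373 um


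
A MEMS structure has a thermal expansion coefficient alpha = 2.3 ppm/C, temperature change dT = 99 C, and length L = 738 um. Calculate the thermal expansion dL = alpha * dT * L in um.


Step 1: Convert CTE: alpha = 2.3 ppm/C = 2.3e-6 /C
Step 2: dL = 2.3e-6 * 99 * 738
dL = 0.168 um


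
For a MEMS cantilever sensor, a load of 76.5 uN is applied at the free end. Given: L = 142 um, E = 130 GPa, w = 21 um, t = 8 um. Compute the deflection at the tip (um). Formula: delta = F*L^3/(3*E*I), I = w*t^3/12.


Step 1: Calculate the second moment of area.
I = w * t^3 / 12 = 21 * 8^3 / 12 = 896.0 um^4
Step 2: Convert E to consistent units (1 GPa = 1000 uN/um^2).
E = 130 GPa = 130000 uN/um^2
Step 3: Calculate tip deflection.
delta = F * L^3 / (3 * E * I)
delta = 76.5 * 142^3 / (3 * 130000 * 896.0)
delta = 0.6268 um


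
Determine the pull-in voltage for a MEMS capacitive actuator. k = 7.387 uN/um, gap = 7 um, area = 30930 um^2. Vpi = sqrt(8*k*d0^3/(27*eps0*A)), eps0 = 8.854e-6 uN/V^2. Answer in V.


Step 1: Compute numerator: 8 * k * d0^3 = 8 * 7.387 * 7^3 = 20269.928
Step 2: Compute denominator: 27 * eps0 * A = 27 * 8.854e-6 * 30930 = 7.394064
Step 3: Vpi = sqrt(20269.928 / 7.394064)
Vpi = 52.36 V


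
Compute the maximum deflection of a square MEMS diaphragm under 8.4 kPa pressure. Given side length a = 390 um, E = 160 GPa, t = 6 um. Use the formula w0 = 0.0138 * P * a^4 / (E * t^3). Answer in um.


Step 1: Convert pressure to compatible units (E is in GPa, so P in GPa).
P = 8.4 kPa = 8.4e-6 GPa
Step 2: Compute numerator: 0.0138 * P * a^4.
a^4 = 390^4 = 23134410000
numerator = 0.0138 * 8.4e-6 * 23134410000 = 2.6817e+03
Step 3: Compute denominator: E * t^3 = 160 * 6^3 = 34560
Step 4: w0 = numerator / denominator = 2.6817e+03 / 34560 = 0.0776 um


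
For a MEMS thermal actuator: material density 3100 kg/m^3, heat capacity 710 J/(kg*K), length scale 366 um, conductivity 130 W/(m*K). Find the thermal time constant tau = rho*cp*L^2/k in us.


Step 1: Convert L to m: L = 366e-6 m
Step 2: L^2 = (366e-6)^2 = 1.33956e-07 m^2
Step 3: tau = 3100 * 710 * 1.33956e-07 / 130 = 2.26797812e-03 s
Step 4: Convert to microseconds (multiply by 1e6).
tau = 2267.978 us


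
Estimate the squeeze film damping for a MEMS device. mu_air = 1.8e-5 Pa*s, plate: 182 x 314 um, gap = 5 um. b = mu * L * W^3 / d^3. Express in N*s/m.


Step 1: Convert to SI.
L = 182e-6 m, W = 314e-6 m, d = 5e-6 m
Step 2: W^3 = (314e-6)^3 = 3.10e-11 m^3
Step 3: d^3 = (5e-6)^3 = 1.25e-16 m^3
Step 4: b = 1.8e-5 * 182e-6 * 3.10e-11 / 1.25e-16
b = 8.11e-04 N*s/m


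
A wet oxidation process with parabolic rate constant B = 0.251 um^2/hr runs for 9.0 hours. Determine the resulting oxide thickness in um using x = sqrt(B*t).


Step 1: Compute B*t = 0.251 * 9.0 = 2.259
Step 2: x = sqrt(2.259)
x = 1.503 um


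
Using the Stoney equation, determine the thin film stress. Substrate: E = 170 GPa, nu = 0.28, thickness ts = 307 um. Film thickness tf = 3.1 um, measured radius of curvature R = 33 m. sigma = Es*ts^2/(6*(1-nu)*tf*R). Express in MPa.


Step 1: Compute numerator: Es * ts^2 = 170 * 307^2 = 16022330 (GPa*um^2)
Step 2: Compute denominator (R in um): 6*(1-nu)*tf*R = 6*0.72*3.1*33e6 = 441936000.0 (um^2)
Step 3: sigma (GPa) = 16022330 / 441936000.0 = 3.6255e-02 GPa
Step 4: Convert to MPa (x1000): sigma = 36.3 MPa


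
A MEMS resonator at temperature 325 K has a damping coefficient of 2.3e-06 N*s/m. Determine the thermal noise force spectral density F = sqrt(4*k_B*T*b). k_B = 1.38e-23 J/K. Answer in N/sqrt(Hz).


Step 1: Compute 4 * k_B * T * b
= 4 * 1.38e-23 * 325 * 2.3e-06
= 4.1262e-26 N^2/Hz
Step 2: F_noise = sqrt(4.1262e-26)
F_noise = 2.03e-13 N/sqrt(Hz)


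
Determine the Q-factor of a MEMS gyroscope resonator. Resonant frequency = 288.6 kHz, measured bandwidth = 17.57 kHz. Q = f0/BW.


Step 1: Q = f0 / bandwidth
Step 2: Q = 288.6 / 17.57
Q = 16.4


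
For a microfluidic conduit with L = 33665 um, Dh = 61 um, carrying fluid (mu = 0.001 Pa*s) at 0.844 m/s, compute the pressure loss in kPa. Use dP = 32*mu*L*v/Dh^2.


Step 1: Convert to SI: L = 33665e-6 m, Dh = 61e-6 m
Step 2: dP = 32 * 0.001 * 33665e-6 * 0.844 / (61e-6)^2
Step 3: dP = 244349.45 Pa
Step 4: Convert to kPa: dP = 244.35 kPa


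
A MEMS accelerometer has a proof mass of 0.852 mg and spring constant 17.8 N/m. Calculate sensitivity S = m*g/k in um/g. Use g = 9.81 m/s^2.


Step 1: Convert mass: m = 0.852 mg = 8.52e-07 kg
Step 2: S = m * g / k = 8.52e-07 * 9.81 / 17.8
Step 3: S = 4.70e-07 m/g
Step 4: Convert to um/g: S = 0.47 um/g


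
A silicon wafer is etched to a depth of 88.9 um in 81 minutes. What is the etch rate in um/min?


Step 1: Etch rate = depth / time
Step 2: rate = 88.9 / 81
rate = 1.098 um/min


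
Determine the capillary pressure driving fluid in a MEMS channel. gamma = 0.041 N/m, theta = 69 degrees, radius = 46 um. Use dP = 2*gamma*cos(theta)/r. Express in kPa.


Step 1: cos(69 deg) = 0.3584
Step 2: Convert r to m: r = 46e-6 m
Step 3: dP = 2 * 0.041 * 0.3584 / 46e-6 = 638.9 Pa
Step 4: Convert Pa to kPa (divide by 1000).
dP = 0.64 kPa


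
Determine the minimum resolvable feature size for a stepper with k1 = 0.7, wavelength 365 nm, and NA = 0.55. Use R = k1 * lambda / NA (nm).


Step 1: Identify values: k1 = 0.7, lambda = 365 nm, NA = 0.55
Step 2: R = k1 * lambda / NA
R = 0.7 * 365 / 0.55
R = 464.5 nm


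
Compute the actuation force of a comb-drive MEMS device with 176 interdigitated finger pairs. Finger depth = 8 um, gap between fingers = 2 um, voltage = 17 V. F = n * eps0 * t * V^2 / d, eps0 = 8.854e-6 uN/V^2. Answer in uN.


Step 1: Parameters: n=176, eps0=8.854e-6 uN/V^2, t=8 um, V=17 V, d=2 um
Step 2: V^2 = 289
Step 3: F = 176 * 8.854e-6 * 8 * 289 / 2
F = 1.801 uN


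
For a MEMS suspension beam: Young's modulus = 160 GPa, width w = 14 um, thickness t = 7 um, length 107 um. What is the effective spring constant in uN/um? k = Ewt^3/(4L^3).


Step 1: Convert E to consistent units (1 GPa = 1000 uN/um^2).
E = 160 GPa = 160000 uN/um^2
Step 2: Compute t^3 = 7^3 = 343
Step 3: Compute L^3 = 107^3 = 1225043
Step 4: k = 160000 * 14 * 343 / (4 * 1225043)
k = 156.7945 uN/um


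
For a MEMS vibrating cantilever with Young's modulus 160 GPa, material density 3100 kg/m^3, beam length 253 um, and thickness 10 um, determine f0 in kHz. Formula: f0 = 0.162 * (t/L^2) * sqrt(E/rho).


Step 1: Convert units to SI.
t_SI = 10e-6 m, L_SI = 253e-6 m
Step 2: Calculate sqrt(E/rho).
sqrt(160e9 / 3100) = 7184.21 m/s
Step 3: Compute f0.
f0 = 0.162 * 10e-6 / (253e-6)^2 * 7184.21 = 181824.7 Hz = 181.82 kHz


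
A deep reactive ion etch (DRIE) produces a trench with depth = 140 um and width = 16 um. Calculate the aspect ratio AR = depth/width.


Step 1: AR = depth / width
Step 2: AR = 140 / 16
AR = 8.8


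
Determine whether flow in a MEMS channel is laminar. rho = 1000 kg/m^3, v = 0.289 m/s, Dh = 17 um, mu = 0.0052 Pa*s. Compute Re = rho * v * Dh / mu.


Step 1: Convert Dh to meters: Dh = 17e-6 m
Step 2: Re = rho * v * Dh / mu
Re = 1000 * 0.289 * 17e-6 / 0.0052
Re = 0.945
Since Re = 0.945 is below ~2300, the flow is laminar.


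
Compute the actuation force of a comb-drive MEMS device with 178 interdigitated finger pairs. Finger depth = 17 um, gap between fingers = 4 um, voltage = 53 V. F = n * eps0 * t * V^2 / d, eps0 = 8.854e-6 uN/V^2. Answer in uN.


Step 1: Parameters: n=178, eps0=8.854e-6 uN/V^2, t=17 um, V=53 V, d=4 um
Step 2: V^2 = 2809
Step 3: F = 178 * 8.854e-6 * 17 * 2809 / 4
F = 18.815 uN


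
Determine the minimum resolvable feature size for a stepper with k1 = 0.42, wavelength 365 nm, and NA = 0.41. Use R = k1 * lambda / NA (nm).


Step 1: Identify values: k1 = 0.42, lambda = 365 nm, NA = 0.41
Step 2: R = k1 * lambda / NA
R = 0.42 * 365 / 0.41
R = 373.9 nm


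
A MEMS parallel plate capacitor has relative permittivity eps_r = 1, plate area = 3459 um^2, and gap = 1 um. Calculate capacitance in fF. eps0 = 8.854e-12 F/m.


Step 1: Convert area to m^2: A = 3459e-12 m^2
Step 2: Convert gap to m: d = 1e-6 m
Step 3: C = eps0 * eps_r * A / d
C = 8.854e-12 * 1 * 3459e-12 / 1e-6
Step 4: Convert to fF (multiply by 1e15).
C = 30.63 fF


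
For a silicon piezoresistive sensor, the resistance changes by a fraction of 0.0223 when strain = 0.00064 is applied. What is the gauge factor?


Step 1: Identify values.
dR/R = 0.0223, strain = 0.00064
Step 2: GF = (dR/R) / strain = 0.0223 / 0.00064
GF = 34.8


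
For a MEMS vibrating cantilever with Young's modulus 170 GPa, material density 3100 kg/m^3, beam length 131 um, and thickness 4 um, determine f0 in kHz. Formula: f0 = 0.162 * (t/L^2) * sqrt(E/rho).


Step 1: Convert units to SI.
t_SI = 4e-6 m, L_SI = 131e-6 m
Step 2: Calculate sqrt(E/rho).
sqrt(170e9 / 3100) = 7405.32 m/s
Step 3: Compute f0.
f0 = 0.162 * 4e-6 / (131e-6)^2 * 7405.32 = 279625.2 Hz = 279.63 kHz


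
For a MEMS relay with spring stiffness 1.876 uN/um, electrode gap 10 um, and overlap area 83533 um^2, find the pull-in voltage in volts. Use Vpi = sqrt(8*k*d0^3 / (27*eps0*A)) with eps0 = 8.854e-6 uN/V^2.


Step 1: Compute numerator: 8 * k * d0^3 = 8 * 1.876 * 10^3 = 15008.0
Step 2: Compute denominator: 27 * eps0 * A = 27 * 8.854e-6 * 83533 = 19.969232
Step 3: Vpi = sqrt(15008.0 / 19.969232)
Vpi = 27.41 V


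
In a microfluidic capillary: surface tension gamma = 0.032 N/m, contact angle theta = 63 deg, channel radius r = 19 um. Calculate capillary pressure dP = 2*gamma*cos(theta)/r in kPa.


Step 1: cos(63 deg) = 0.454
Step 2: Convert r to m: r = 19e-6 m
Step 3: dP = 2 * 0.032 * 0.454 / 19e-6 = 1529.3 Pa
Step 4: Convert Pa to kPa (divide by 1000).
dP = 1.53 kPa


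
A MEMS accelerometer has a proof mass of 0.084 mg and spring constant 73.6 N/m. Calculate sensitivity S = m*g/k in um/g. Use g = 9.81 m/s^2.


Step 1: Convert mass: m = 0.084 mg = 8.40e-08 kg
Step 2: S = m * g / k = 8.40e-08 * 9.81 / 73.6
Step 3: S = 1.12e-08 m/g
Step 4: Convert to um/g: S = 0.011 um/g


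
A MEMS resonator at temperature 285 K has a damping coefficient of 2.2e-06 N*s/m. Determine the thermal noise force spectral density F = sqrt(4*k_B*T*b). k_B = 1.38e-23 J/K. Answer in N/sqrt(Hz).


Step 1: Compute 4 * k_B * T * b
= 4 * 1.38e-23 * 285 * 2.2e-06
= 3.4610e-26 N^2/Hz
Step 2: F_noise = sqrt(3.4610e-26)
F_noise = 1.86e-13 N/sqrt(Hz)


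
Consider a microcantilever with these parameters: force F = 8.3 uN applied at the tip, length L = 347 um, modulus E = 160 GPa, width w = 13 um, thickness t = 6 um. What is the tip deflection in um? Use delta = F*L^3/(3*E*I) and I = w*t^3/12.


Step 1: Calculate the second moment of area.
I = w * t^3 / 12 = 13 * 6^3 / 12 = 234.0 um^4
Step 2: Convert E to consistent units (1 GPa = 1000 uN/um^2).
E = 160 GPa = 160000 uN/um^2
Step 3: Calculate tip deflection.
delta = F * L^3 / (3 * E * I)
delta = 8.3 * 347^3 / (3 * 160000 * 234.0)
delta = 3.0875 um


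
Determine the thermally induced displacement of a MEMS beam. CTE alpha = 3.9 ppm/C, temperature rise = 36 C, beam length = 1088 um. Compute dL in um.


Step 1: Convert CTE: alpha = 3.9 ppm/C = 3.9e-6 /C
Step 2: dL = 3.9e-6 * 36 * 1088
dL = 0.1528 um


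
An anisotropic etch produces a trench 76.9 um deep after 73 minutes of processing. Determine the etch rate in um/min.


Step 1: Etch rate = depth / time
Step 2: rate = 76.9 / 73
rate = 1.053 um/min


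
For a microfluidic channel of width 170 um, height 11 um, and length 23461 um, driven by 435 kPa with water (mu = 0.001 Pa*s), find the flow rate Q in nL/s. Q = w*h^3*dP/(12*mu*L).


Step 1: Convert all dimensions to SI (meters).
w = 170e-6 m, h = 11e-6 m, L = 23461e-6 m, dP = 435e3 Pa
Step 2: Q = w * h^3 * dP / (12 * mu * L)
Q = 170e-6 * (11e-6)^3 * 435e3 / (12 * 0.001 * 23461e-6) = 3.4961372e-10 m^3/s
Step 3: Convert Q from m^3/s to nL/s (1 m^3 = 1e12 nL, so multiply by 1e12).
Q = 349.614 nL/s


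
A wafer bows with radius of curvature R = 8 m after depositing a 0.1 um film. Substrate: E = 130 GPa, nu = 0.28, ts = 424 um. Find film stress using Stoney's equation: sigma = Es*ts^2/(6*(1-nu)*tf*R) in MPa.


Step 1: Compute numerator: Es * ts^2 = 130 * 424^2 = 23370880 (GPa*um^2)
Step 2: Compute denominator (R in um): 6*(1-nu)*tf*R = 6*0.72*0.1*8e6 = 3456000.0 (um^2)
Step 3: sigma (GPa) = 23370880 / 3456000.0 = 6.762407e+00 GPa
Step 4: Convert to MPa (x1000): sigma = 6762.4 MPa


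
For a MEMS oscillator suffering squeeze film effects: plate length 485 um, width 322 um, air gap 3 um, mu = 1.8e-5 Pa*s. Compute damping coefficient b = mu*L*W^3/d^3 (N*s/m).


Step 1: Convert to SI.
L = 485e-6 m, W = 322e-6 m, d = 3e-6 m
Step 2: W^3 = (322e-6)^3 = 3.34e-11 m^3
Step 3: d^3 = (3e-6)^3 = 2.70e-17 m^3
Step 4: b = 1.8e-5 * 485e-6 * 3.34e-11 / 2.70e-17
b = 1.08e-02 N*s/m


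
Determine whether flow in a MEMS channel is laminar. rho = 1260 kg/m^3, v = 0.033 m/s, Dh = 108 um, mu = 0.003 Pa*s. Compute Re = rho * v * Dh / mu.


Step 1: Convert Dh to meters: Dh = 108e-6 m
Step 2: Re = rho * v * Dh / mu
Re = 1260 * 0.033 * 108e-6 / 0.003
Re = 1.497
Since Re = 1.497 is below ~2300, the flow is laminar.


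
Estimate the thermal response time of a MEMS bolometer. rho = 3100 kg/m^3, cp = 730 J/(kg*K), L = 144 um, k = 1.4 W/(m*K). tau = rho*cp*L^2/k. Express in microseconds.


Step 1: Convert L to m: L = 144e-6 m
Step 2: L^2 = (144e-6)^2 = 2.0736e-08 m^2
Step 3: tau = 3100 * 730 * 2.0736e-08 / 1.4 = 3.351826286e-02 s
Step 4: Convert to microseconds (multiply by 1e6).
tau = 33518.263 us


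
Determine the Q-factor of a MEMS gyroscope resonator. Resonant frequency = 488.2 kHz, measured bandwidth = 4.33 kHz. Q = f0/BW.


Step 1: Q = f0 / bandwidth
Step 2: Q = 488.2 / 4.33
Q = 112.7


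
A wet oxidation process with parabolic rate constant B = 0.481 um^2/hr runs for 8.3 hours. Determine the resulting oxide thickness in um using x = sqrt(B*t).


Step 1: Compute B*t = 0.481 * 8.3 = 3.9923
Step 2: x = sqrt(3.9923)
x = 1.998 um


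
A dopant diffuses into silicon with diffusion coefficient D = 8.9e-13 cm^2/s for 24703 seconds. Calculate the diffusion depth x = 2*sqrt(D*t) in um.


Step 1: Compute D*t = 8.9e-13 * 24703 = 2.198567e-08 cm^2
Step 2: sqrt(D*t) = 1.48276e-04 cm
Step 3: x = 2 * 1.48276e-04 cm = 2.96552e-04 cm
Step 4: Convert to um (1 cm = 1e4 um): x = 2.966 um


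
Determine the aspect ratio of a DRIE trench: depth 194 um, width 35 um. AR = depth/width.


Step 1: AR = depth / width
Step 2: AR = 194 / 35
AR = 5.5


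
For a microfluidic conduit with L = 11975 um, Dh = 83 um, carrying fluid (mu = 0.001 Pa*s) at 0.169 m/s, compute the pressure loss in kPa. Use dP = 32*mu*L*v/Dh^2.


Step 1: Convert to SI: L = 11975e-6 m, Dh = 83e-6 m
Step 2: dP = 32 * 0.001 * 11975e-6 * 0.169 / (83e-6)^2
Step 3: dP = 9400.61 Pa
Step 4: Convert to kPa: dP = 9.4 kPa


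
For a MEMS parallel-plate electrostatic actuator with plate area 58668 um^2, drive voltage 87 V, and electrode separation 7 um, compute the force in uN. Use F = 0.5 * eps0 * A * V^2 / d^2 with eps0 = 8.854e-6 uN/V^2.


Step 1: Identify parameters.
eps0 = 8.854e-6 uN/V^2, A = 58668 um^2, V = 87 V, d = 7 um
Step 2: Compute V^2 = 87^2 = 7569
Step 3: Compute d^2 = 7^2 = 49
Step 4: F = 0.5 * 8.854e-6 * 58668 * 7569 / 49
F = 40.119 uN


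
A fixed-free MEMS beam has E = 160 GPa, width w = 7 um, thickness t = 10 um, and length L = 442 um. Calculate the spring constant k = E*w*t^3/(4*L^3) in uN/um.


Step 1: Convert E to consistent units (1 GPa = 1000 uN/um^2).
E = 160 GPa = 160000 uN/um^2
Step 2: Compute t^3 = 10^3 = 1000
Step 3: Compute L^3 = 442^3 = 86350888
Step 4: k = 160000 * 7 * 1000 / (4 * 86350888)
k = 3.2426 uN/um


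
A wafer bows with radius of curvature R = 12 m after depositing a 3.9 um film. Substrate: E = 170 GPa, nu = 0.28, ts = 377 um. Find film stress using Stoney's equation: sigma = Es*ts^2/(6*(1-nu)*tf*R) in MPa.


Step 1: Compute numerator: Es * ts^2 = 170 * 377^2 = 24161930 (GPa*um^2)
Step 2: Compute denominator (R in um): 6*(1-nu)*tf*R = 6*0.72*3.9*12e6 = 202176000.0 (um^2)
Step 3: sigma (GPa) = 24161930 / 202176000.0 = 1.19509e-01 GPa
Step 4: Convert to MPa (x1000): sigma = 119.5 MPa


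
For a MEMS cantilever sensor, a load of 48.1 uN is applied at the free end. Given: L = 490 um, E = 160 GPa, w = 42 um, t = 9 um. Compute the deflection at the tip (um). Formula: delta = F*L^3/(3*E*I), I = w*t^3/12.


Step 1: Calculate the second moment of area.
I = w * t^3 / 12 = 42 * 9^3 / 12 = 2551.5 um^4
Step 2: Convert E to consistent units (1 GPa = 1000 uN/um^2).
E = 160 GPa = 160000 uN/um^2
Step 3: Calculate tip deflection.
delta = F * L^3 / (3 * E * I)
delta = 48.1 * 490^3 / (3 * 160000 * 2551.5)
delta = 4.6206 um


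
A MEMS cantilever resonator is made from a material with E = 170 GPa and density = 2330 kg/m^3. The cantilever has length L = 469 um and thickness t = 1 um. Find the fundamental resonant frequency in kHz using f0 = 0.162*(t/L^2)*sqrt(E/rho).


Step 1: Convert units to SI.
t_SI = 1e-6 m, L_SI = 469e-6 m
Step 2: Calculate sqrt(E/rho).
sqrt(170e9 / 2330) = 8541.74 m/s
Step 3: Compute f0.
f0 = 0.162 * 1e-6 / (469e-6)^2 * 8541.74 = 6290.9 Hz = 6.29 kHz


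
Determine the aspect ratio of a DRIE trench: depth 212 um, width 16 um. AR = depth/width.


Step 1: AR = depth / width
Step 2: AR = 212 / 16
AR = 13.3


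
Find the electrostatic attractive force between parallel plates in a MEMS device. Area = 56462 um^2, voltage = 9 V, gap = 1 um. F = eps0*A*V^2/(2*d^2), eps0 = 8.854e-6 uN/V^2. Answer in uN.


Step 1: Identify parameters.
eps0 = 8.854e-6 uN/V^2, A = 56462 um^2, V = 9 V, d = 1 um
Step 2: Compute V^2 = 9^2 = 81
Step 3: Compute d^2 = 1^2 = 1
Step 4: F = 0.5 * 8.854e-6 * 56462 * 81 / 1
F = 20.247 uN


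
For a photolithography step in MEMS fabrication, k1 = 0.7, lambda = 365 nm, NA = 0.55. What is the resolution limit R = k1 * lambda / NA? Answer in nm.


Step 1: Identify values: k1 = 0.7, lambda = 365 nm, NA = 0.55
Step 2: R = k1 * lambda / NA
R = 0.7 * 365 / 0.55
R = 464.5 nm


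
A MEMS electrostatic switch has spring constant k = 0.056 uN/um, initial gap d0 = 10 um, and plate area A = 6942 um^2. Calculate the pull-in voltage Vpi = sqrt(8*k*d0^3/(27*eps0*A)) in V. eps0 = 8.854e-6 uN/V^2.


Step 1: Compute numerator: 8 * k * d0^3 = 8 * 0.056 * 10^3 = 448.0
Step 2: Compute denominator: 27 * eps0 * A = 27 * 8.854e-6 * 6942 = 1.659541
Step 3: Vpi = sqrt(448.0 / 1.659541)
Vpi = 16.43 V


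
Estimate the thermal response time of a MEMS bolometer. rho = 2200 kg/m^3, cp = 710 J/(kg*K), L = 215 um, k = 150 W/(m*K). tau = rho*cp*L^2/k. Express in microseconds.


Step 1: Convert L to m: L = 215e-6 m
Step 2: L^2 = (215e-6)^2 = 4.6225e-08 m^2
Step 3: tau = 2200 * 710 * 4.6225e-08 / 150 = 4.8135633e-04 s
Step 4: Convert to microseconds (multiply by 1e6).
tau = 481.356 us


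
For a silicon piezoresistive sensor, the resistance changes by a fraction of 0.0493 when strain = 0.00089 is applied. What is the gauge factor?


Step 1: Identify values.
dR/R = 0.0493, strain = 0.00089
Step 2: GF = (dR/R) / strain = 0.0493 / 0.00089
GF = 55.4


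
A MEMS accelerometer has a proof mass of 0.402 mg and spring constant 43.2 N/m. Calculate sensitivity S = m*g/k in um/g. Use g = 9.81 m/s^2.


Step 1: Convert mass: m = 0.402 mg = 4.02e-07 kg
Step 2: S = m * g / k = 4.02e-07 * 9.81 / 43.2
Step 3: S = 9.13e-08 m/g
Step 4: Convert to um/g: S = 0.091 um/g


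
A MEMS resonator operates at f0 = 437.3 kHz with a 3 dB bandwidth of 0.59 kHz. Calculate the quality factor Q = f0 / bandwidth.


Step 1: Q = f0 / bandwidth
Step 2: Q = 437.3 / 0.59
Q = 741.2


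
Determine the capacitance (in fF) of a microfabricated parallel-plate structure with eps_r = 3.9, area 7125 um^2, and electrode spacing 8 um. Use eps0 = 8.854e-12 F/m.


Step 1: Convert area to m^2: A = 7125e-12 m^2
Step 2: Convert gap to m: d = 8e-6 m
Step 3: C = eps0 * eps_r * A / d
C = 8.854e-12 * 3.9 * 7125e-12 / 8e-6
Step 4: Convert to fF (multiply by 1e15).
C = 30.75 fF


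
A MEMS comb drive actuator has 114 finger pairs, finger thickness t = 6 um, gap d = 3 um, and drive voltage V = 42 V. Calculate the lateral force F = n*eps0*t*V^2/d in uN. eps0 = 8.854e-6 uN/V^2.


Step 1: Parameters: n=114, eps0=8.854e-6 uN/V^2, t=6 um, V=42 V, d=3 um
Step 2: V^2 = 1764
Step 3: F = 114 * 8.854e-6 * 6 * 1764 / 3
F = 3.561 uN


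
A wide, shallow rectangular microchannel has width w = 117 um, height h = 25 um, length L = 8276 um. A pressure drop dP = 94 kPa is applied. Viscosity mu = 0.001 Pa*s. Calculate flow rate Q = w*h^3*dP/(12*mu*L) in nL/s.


Step 1: Convert all dimensions to SI (meters).
w = 117e-6 m, h = 25e-6 m, L = 8276e-6 m, dP = 94e3 Pa
Step 2: Q = w * h^3 * dP / (12 * mu * L)
Q = 117e-6 * (25e-6)^3 * 94e3 / (12 * 0.001 * 8276e-6) = 1.73034225e-09 m^3/s
Step 3: Convert Q from m^3/s to nL/s (1 m^3 = 1e12 nL, so multiply by 1e12).
Q = 1730.342 nL/s


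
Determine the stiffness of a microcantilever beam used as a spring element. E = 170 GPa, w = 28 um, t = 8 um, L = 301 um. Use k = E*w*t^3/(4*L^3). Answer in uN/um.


Step 1: Convert E to consistent units (1 GPa = 1000 uN/um^2).
E = 170 GPa = 170000 uN/um^2
Step 2: Compute t^3 = 8^3 = 512
Step 3: Compute L^3 = 301^3 = 27270901
Step 4: k = 170000 * 28 * 512 / (4 * 27270901)
k = 22.3418 uN/um


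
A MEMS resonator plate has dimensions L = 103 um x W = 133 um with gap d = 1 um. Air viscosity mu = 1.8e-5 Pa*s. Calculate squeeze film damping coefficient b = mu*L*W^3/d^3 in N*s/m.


Step 1: Convert to SI.
L = 103e-6 m, W = 133e-6 m, d = 1e-6 m
Step 2: W^3 = (133e-6)^3 = 2.35e-12 m^3
Step 3: d^3 = (1e-6)^3 = 1.00e-18 m^3
Step 4: b = 1.8e-5 * 103e-6 * 2.35e-12 / 1.00e-18
b = 4.36e-03 N*s/m


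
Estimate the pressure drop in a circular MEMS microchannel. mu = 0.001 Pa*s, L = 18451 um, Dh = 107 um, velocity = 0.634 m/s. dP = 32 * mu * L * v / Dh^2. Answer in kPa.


Step 1: Convert to SI: L = 18451e-6 m, Dh = 107e-6 m
Step 2: dP = 32 * 0.001 * 18451e-6 * 0.634 / (107e-6)^2
Step 3: dP = 32695.77 Pa
Step 4: Convert to kPa: dP = 32.7 kPa


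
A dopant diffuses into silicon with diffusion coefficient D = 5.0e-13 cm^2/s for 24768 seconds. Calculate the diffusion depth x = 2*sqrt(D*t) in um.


Step 1: Compute D*t = 5.0e-13 * 24768 = 1.2384e-08 cm^2
Step 2: sqrt(D*t) = 1.11283e-04 cm
Step 3: x = 2 * 1.11283e-04 cm = 2.22566e-04 cm
Step 4: Convert to um (1 cm = 1e4 um): x = 2.226 um


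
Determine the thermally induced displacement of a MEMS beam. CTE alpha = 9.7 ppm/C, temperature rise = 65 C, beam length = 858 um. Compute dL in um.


Step 1: Convert CTE: alpha = 9.7 ppm/C = 9.7e-6 /C
Step 2: dL = 9.7e-6 * 65 * 858
dL = 0.541 um


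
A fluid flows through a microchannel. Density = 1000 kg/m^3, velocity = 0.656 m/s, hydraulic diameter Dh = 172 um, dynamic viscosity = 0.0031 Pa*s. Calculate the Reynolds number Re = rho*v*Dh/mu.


Step 1: Convert Dh to meters: Dh = 172e-6 m
Step 2: Re = rho * v * Dh / mu
Re = 1000 * 0.656 * 172e-6 / 0.0031
Re = 36.397


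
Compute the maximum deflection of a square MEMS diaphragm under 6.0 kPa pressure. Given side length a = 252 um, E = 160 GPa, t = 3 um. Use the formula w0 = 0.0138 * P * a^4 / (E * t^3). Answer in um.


Step 1: Convert pressure to compatible units (E is in GPa, so P in GPa).
P = 6.0 kPa = 6.0e-6 GPa
Step 2: Compute numerator: 0.0138 * P * a^4.
a^4 = 252^4 = 4032758016
numerator = 0.0138 * 6.0e-6 * 4032758016 = 3.3391e+02
Step 3: Compute denominator: E * t^3 = 160 * 3^3 = 4320
Step 4: w0 = numerator / denominator = 3.3391e+02 / 4320 = 0.0773 um


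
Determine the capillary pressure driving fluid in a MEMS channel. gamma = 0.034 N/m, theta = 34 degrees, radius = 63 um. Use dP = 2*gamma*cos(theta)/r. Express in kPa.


Step 1: cos(34 deg) = 0.829
Step 2: Convert r to m: r = 63e-6 m
Step 3: dP = 2 * 0.034 * 0.829 / 63e-6 = 894.8 Pa
Step 4: Convert Pa to kPa (divide by 1000).
dP = 0.89 kPa


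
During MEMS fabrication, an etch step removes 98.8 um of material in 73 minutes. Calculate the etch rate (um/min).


Step 1: Etch rate = depth / time
Step 2: rate = 98.8 / 73
rate = 1.353 um/min


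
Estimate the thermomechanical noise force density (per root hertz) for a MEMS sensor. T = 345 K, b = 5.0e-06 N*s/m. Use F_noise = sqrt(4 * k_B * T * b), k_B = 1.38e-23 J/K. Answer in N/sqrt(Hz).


Step 1: Compute 4 * k_B * T * b
= 4 * 1.38e-23 * 345 * 5.0e-06
= 9.5220e-26 N^2/Hz
Step 2: F_noise = sqrt(9.5220e-26)
F_noise = 3.09e-13 N/sqrt(Hz)


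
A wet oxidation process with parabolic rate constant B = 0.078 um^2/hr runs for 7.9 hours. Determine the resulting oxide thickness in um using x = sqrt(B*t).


Step 1: Compute B*t = 0.078 * 7.9 = 0.6162
Step 2: x = sqrt(0.6162)
x = 0.785 um


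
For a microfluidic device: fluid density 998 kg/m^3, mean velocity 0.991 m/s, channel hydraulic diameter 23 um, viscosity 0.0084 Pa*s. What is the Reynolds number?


Step 1: Convert Dh to meters: Dh = 23e-6 m
Step 2: Re = rho * v * Dh / mu
Re = 998 * 0.991 * 23e-6 / 0.0084
Re = 2.708


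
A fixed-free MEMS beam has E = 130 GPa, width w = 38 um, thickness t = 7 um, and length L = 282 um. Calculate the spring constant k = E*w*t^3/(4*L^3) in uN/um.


Step 1: Convert E to consistent units (1 GPa = 1000 uN/um^2).
E = 130 GPa = 130000 uN/um^2
Step 2: Compute t^3 = 7^3 = 343
Step 3: Compute L^3 = 282^3 = 22425768
Step 4: k = 130000 * 38 * 343 / (4 * 22425768)
k = 18.8892 uN/um


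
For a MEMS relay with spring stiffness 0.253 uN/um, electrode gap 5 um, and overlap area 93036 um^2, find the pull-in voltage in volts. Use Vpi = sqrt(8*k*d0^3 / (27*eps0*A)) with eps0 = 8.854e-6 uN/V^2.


Step 1: Compute numerator: 8 * k * d0^3 = 8 * 0.253 * 5^3 = 253.0
Step 2: Compute denominator: 27 * eps0 * A = 27 * 8.854e-6 * 93036 = 22.241
Step 3: Vpi = sqrt(253.0 / 22.241)
Vpi = 3.37 V


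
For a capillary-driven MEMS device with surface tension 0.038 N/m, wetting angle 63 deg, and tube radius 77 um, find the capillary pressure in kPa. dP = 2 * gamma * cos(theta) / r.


Step 1: cos(63 deg) = 0.454
Step 2: Convert r to m: r = 77e-6 m
Step 3: dP = 2 * 0.038 * 0.454 / 77e-6 = 448.1 Pa
Step 4: Convert Pa to kPa (divide by 1000).
dP = 0.45 kPa


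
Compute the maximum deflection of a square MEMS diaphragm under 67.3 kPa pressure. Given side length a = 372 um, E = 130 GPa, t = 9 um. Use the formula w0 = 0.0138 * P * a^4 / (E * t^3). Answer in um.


Step 1: Convert pressure to compatible units (E is in GPa, so P in GPa).
P = 67.3 kPa = 67.3e-6 GPa
Step 2: Compute numerator: 0.0138 * P * a^4.
a^4 = 372^4 = 19150131456
numerator = 0.0138 * 67.3e-6 * 19150131456 = 1.77855e+04
Step 3: Compute denominator: E * t^3 = 130 * 9^3 = 94770
Step 4: w0 = numerator / denominator = 1.77855e+04 / 94770 = 0.1877 um


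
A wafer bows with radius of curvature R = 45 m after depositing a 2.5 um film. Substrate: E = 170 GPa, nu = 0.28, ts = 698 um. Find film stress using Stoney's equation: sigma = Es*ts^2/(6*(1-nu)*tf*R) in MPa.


Step 1: Compute numerator: Es * ts^2 = 170 * 698^2 = 82824680 (GPa*um^2)
Step 2: Compute denominator (R in um): 6*(1-nu)*tf*R = 6*0.72*2.5*45e6 = 486000000.0 (um^2)
Step 3: sigma (GPa) = 82824680 / 486000000.0 = 1.70421e-01 GPa
Step 4: Convert to MPa (x1000): sigma = 170.4 MPa


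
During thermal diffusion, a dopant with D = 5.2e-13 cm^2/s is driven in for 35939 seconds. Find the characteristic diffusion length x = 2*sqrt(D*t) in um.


Step 1: Compute D*t = 5.2e-13 * 35939 = 1.868828e-08 cm^2
Step 2: sqrt(D*t) = 1.36705e-04 cm
Step 3: x = 2 * 1.36705e-04 cm = 2.7341e-04 cm
Step 4: Convert to um (1 cm = 1e4 um): x = 2.734 um


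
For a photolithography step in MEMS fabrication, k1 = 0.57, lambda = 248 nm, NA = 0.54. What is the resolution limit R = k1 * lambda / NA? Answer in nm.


Step 1: Identify values: k1 = 0.57, lambda = 248 nm, NA = 0.54
Step 2: R = k1 * lambda / NA
R = 0.57 * 248 / 0.54
R = 261.8 nm


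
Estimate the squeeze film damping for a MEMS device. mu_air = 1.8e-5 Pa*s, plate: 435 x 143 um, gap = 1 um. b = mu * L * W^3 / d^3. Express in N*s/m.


Step 1: Convert to SI.
L = 435e-6 m, W = 143e-6 m, d = 1e-6 m
Step 2: W^3 = (143e-6)^3 = 2.92e-12 m^3
Step 3: d^3 = (1e-6)^3 = 1.00e-18 m^3
Step 4: b = 1.8e-5 * 435e-6 * 2.92e-12 / 1.00e-18
b = 2.29e-02 N*s/m


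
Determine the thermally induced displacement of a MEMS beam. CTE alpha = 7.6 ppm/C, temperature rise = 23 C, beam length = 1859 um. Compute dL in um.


Step 1: Convert CTE: alpha = 7.6 ppm/C = 7.6e-6 /C
Step 2: dL = 7.6e-6 * 23 * 1859
dL = 0.325 um


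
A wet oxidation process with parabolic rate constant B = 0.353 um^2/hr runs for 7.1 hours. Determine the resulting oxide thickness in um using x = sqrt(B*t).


Step 1: Compute B*t = 0.353 * 7.1 = 2.5063
Step 2: x = sqrt(2.5063)
x = 1.583 um


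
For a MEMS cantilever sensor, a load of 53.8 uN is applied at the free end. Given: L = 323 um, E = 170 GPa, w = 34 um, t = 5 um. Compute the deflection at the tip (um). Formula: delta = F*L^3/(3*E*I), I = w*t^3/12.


Step 1: Calculate the second moment of area.
I = w * t^3 / 12 = 34 * 5^3 / 12 = 354.1667 um^4
Step 2: Convert E to consistent units (1 GPa = 1000 uN/um^2).
E = 170 GPa = 170000 uN/um^2
Step 3: Calculate tip deflection.
delta = F * L^3 / (3 * E * I)
delta = 53.8 * 323^3 / (3 * 170000 * 354.1667)
delta = 10.0372 um


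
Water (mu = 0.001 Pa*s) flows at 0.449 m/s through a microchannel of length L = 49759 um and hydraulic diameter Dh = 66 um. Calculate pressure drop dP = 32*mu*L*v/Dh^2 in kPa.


Step 1: Convert to SI: L = 49759e-6 m, Dh = 66e-6 m
Step 2: dP = 32 * 0.001 * 49759e-6 * 0.449 / (66e-6)^2
Step 3: dP = 164127.02 Pa
Step 4: Convert to kPa: dP = 164.13 kPa


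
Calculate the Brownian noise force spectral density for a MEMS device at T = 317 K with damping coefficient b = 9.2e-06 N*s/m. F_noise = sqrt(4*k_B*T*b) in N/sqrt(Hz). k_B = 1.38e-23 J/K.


Step 1: Compute 4 * k_B * T * b
= 4 * 1.38e-23 * 317 * 9.2e-06
= 1.6099e-25 N^2/Hz
Step 2: F_noise = sqrt(1.6099e-25)
F_noise = 4.01e-13 N/sqrt(Hz)


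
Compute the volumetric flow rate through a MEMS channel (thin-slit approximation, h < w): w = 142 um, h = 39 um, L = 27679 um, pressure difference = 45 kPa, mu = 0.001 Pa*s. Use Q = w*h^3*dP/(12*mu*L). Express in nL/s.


Step 1: Convert all dimensions to SI (meters).
w = 142e-6 m, h = 39e-6 m, L = 27679e-6 m, dP = 45e3 Pa
Step 2: Q = w * h^3 * dP / (12 * mu * L)
Q = 142e-6 * (39e-6)^3 * 45e3 / (12 * 0.001 * 27679e-6) = 1.14120335e-09 m^3/s
Step 3: Convert Q from m^3/s to nL/s (1 m^3 = 1e12 nL, so multiply by 1e12).
Q = 1141.203 nL/s


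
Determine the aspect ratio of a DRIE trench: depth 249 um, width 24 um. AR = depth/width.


Step 1: AR = depth / width
Step 2: AR = 249 / 24
AR = 10.4


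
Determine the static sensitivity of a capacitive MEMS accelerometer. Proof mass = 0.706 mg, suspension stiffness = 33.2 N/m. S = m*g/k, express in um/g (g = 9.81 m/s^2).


Step 1: Convert mass: m = 0.706 mg = 7.06e-07 kg
Step 2: S = m * g / k = 7.06e-07 * 9.81 / 33.2
Step 3: S = 2.09e-07 m/g
Step 4: Convert to um/g: S = 0.209 um/g


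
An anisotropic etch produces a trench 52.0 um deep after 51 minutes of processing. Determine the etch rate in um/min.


Step 1: Etch rate = depth / time
Step 2: rate = 52.0 / 51
rate = 1.02 um/min


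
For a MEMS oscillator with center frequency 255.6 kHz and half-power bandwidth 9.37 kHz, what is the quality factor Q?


Step 1: Q = f0 / bandwidth
Step 2: Q = 255.6 / 9.37
Q = 27.3


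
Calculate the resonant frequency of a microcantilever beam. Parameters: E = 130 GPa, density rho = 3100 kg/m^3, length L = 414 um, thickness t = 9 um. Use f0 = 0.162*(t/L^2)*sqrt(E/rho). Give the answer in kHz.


Step 1: Convert units to SI.
t_SI = 9e-6 m, L_SI = 414e-6 m
Step 2: Calculate sqrt(E/rho).
sqrt(130e9 / 3100) = 6475.76 m/s
Step 3: Compute f0.
f0 = 0.162 * 9e-6 / (414e-6)^2 * 6475.76 = 55086.8 Hz = 55.09 kHz


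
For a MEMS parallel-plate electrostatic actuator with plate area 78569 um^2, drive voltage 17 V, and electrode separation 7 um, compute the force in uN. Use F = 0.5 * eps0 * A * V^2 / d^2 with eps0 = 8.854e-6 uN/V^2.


Step 1: Identify parameters.
eps0 = 8.854e-6 uN/V^2, A = 78569 um^2, V = 17 V, d = 7 um
Step 2: Compute V^2 = 17^2 = 289
Step 3: Compute d^2 = 7^2 = 49
Step 4: F = 0.5 * 8.854e-6 * 78569 * 289 / 49
F = 2.051 uN


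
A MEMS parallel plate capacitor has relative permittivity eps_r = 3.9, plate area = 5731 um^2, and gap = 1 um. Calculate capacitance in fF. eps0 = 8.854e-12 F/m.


Step 1: Convert area to m^2: A = 5731e-12 m^2
Step 2: Convert gap to m: d = 1e-6 m
Step 3: C = eps0 * eps_r * A / d
C = 8.854e-12 * 3.9 * 5731e-12 / 1e-6
Step 4: Convert to fF (multiply by 1e15).
C = 197.89 fF
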